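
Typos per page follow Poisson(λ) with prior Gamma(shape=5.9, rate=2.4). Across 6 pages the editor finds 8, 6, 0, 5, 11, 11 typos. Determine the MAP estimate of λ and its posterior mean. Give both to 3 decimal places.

MAP: 5.464. Posterior mean: 5.583.

Σ counts = 41. Posterior: Gamma(shape = 5.9+41 = 46.9, rate = 2.4+6 = 8.4).
Mode = (α−1)/β = 45.9/8.4 = 5.464.
Mean = α/β = 46.9/8.4 = 5.583.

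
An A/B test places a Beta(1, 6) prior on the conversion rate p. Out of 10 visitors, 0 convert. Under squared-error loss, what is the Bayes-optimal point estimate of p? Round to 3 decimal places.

Posterior: Beta(1+0, 6+10) = Beta(1, 16).
Since α = 1 ≤ 1 and β > 1, the Beta density is monotone decreasing on [0,1]; the mode is at 0.
Mean = 1/(1+16) = 0.059.
Squared-error loss ⇒ the optimal estimator is the posterior mean.

0.059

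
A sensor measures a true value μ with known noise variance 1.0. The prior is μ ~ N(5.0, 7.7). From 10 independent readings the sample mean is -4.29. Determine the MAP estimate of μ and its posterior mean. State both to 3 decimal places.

MAP: -4.171. Posterior mean: -4.171.

Posterior for μ is Normal. Precision-weighted mean: (1/7.7·5.0 + 10/1.0·-4.29) / (1/7.7 + 10/1.0) = -4.171.
A Normal posterior is symmetric, so mode = mean.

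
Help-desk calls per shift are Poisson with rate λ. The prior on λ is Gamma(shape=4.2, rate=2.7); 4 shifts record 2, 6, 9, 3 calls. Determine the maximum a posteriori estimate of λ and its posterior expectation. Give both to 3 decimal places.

Σ counts = 20. Posterior: Gamma(shape = 4.2+20 = 24.2, rate = 2.7+4 = 6.7).
Mode = (α−1)/β = 23.2/6.7 = 3.463.
Mean = α/β = 24.2/6.7 = 3.612.
Mean > mode: the posterior has a right tail.

MAP: 3.463. Posterior mean: 3.612.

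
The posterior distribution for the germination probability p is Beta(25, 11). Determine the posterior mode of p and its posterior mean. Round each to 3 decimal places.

MAP = 0.706, posterior mean = 0.694

Mode = (25−1)/(25+11−2) = 24/34 = 0.706.
Mean = 25/(25+11) = 25/36 = 0.694.
Left-skewed posterior ⇒ mean < mode.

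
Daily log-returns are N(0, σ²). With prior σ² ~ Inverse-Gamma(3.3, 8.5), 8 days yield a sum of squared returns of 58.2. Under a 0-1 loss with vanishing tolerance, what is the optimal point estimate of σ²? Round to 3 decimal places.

4.530

Posterior: Inverse-Gamma(shape = 3.3+8/2 = 7.3, scale = 8.5+58.2/2 = 37.6).
Mode = β/(α+1) = 37.6/8.3 = 4.530.
Mean = β/(α−1) = 37.6/6.3 = 5.968.
This is the posterior mode — the MAP estimate.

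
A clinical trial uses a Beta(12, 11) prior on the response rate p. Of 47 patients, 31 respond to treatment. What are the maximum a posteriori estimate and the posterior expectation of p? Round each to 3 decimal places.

Posterior: Beta(12+31, 11+16) = Beta(43, 27).
Mode = (43−1)/(43+27−2) = 42/68 = 0.618.
Mean = 43/(43+27) = 43/70 = 0.614.

MAP: 0.618. Posterior mean: 0.614.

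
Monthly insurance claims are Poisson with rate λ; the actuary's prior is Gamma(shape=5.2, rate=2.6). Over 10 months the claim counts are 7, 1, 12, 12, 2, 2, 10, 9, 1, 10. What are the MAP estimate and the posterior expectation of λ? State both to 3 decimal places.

Σ counts = 66. Posterior: Gamma(shape = 5.2+66 = 71.2, rate = 2.6+10 = 12.6).
Mode = (α−1)/β = 70.2/12.6 = 5.571.
Mean = α/β = 71.2/12.6 = 5.651.

MAP estimate = 5.571, posterior expectation = 5.651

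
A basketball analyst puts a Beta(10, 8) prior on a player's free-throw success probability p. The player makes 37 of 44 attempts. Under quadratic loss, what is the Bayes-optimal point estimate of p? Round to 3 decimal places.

Posterior: Beta(10+37, 8+7) = Beta(47, 15).
Mode = (47−1)/(47+15−2) = 46/60 = 0.767.
Mean = 47/(47+15) = 47/62 = 0.758.
Quadratic loss ⇒ the optimal estimator is the posterior mean.

0.758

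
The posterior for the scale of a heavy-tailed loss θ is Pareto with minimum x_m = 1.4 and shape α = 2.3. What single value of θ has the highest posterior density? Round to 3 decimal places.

1.400

The Pareto density is strictly decreasing on [x_m, ∞), so the mode is x_m = 1.400.
Mean = α·x_m/(α−1) = 2.3·1.4/1.3 = 2.477.
This is the posterior mode — the MAP estimate.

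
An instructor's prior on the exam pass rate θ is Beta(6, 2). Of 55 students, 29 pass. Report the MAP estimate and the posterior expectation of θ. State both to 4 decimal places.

MAP estimate = 0.5574, posterior expectation = 0.5556

Posterior: Beta(6+29, 2+26) = Beta(35, 28).
Mode = (35−1)/(35+28−2) = 34/61 = 0.5574.
Mean = 35/(35+28) = 35/63 = 0.5556.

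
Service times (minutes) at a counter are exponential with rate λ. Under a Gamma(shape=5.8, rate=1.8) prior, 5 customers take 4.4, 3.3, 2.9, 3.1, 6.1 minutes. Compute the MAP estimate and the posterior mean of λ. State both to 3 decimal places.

Σ times = 19.8. Posterior: Gamma(shape = 5.8+5 = 10.8, rate = 1.8+19.8 = 21.6).
Mode = (α−1)/β = 9.8/21.6 = 0.454.
Mean = α/β = 10.8/21.6 = 0.500.
Mean > mode: the posterior has a right tail.

MAP: 0.454. Posterior mean: 0.500.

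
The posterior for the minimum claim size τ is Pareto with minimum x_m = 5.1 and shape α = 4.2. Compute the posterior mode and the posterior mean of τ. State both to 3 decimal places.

MAP = 5.100, posterior mean = 6.694

The Pareto density is strictly decreasing on [x_m, ∞), so the mode is x_m = 5.100.
Mean = α·x_m/(α−1) = 4.2·5.1/3.2 = 6.694.
The mean is pulled above the mode by the posterior's right skew.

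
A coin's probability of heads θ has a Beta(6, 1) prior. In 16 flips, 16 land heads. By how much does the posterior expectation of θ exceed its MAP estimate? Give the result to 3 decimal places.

Posterior: Beta(6+16, 1+0) = Beta(22, 1).
Since β = 1 ≤ 1 and α > 1, the Beta density is monotone increasing on [0,1]; the mode is at 1.
Mean = 22/(22+1) = 0.957.
Difference = 0.957 − 1.000 = -0.043.
The posterior is left-skewed, so the mode exceeds the mean.

-0.043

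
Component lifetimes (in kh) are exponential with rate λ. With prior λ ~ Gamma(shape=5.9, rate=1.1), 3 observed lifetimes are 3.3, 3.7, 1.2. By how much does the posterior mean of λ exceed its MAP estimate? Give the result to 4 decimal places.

0.1075

Σ times = 8.2. Posterior: Gamma(shape = 5.9+3 = 8.9, rate = 1.1+8.2 = 9.3).
Mode = (α−1)/β = 7.9/9.3 = 0.8495.
Mean = α/β = 8.9/9.3 = 0.9570.
Difference = 0.9570 − 0.8495 = 0.1075.
Right-skewed posterior ⇒ mode < mean.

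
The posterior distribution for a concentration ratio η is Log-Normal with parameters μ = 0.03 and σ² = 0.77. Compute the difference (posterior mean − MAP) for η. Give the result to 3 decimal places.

Mode = exp(μ − σ²) = exp(-0.74) = 0.477.
Mean = exp(μ + σ²/2) = exp(0.415) = 1.514.
Difference = 1.514 − 0.477 = 1.037.
Right-skewed posterior ⇒ mode < mean.

1.037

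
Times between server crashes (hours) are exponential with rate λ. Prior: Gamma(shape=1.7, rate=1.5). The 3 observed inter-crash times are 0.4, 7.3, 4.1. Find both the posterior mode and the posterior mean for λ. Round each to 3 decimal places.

MAP = 0.278, posterior mean = 0.353

Σ times = 11.8. Posterior: Gamma(shape = 1.7+3 = 4.7, rate = 1.5+11.8 = 13.3).
Mode = (α−1)/β = 3.7/13.3 = 0.278.
Mean = α/β = 4.7/13.3 = 0.353.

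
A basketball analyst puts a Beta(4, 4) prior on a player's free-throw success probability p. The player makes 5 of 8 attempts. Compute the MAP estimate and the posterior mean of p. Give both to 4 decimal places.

MAP = 0.5714, posterior mean = 0.5625

Posterior: Beta(4+5, 4+3) = Beta(9, 7).
Mode = (9−1)/(9+7−2) = 8/14 = 0.5714.
Mean = 9/(9+7) = 9/16 = 0.5625.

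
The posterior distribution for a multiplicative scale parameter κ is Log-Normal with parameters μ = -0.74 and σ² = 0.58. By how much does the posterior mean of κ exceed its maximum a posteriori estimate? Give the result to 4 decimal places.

0.3705

Mode = exp(μ − σ²) = exp(-1.32) = 0.2671.
Mean = exp(μ + σ²/2) = exp(-0.450) = 0.6376.
Difference = 0.6376 − 0.2671 = 0.3705.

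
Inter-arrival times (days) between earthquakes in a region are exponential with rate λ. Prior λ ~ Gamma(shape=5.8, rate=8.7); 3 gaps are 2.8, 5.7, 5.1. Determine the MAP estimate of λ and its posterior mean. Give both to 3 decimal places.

Σ times = 13.6. Posterior: Gamma(shape = 5.8+3 = 8.8, rate = 8.7+13.6 = 22.3).
Mode = (α−1)/β = 7.8/22.3 = 0.350.
Mean = α/β = 8.8/22.3 = 0.395.

MAP = 0.350, posterior mean = 0.395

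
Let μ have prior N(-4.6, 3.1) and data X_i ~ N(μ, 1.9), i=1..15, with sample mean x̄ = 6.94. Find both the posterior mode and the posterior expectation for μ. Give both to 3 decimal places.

MAP = 6.487, posterior mean = 6.487

Posterior for μ is Normal. Precision-weighted mean: (1/3.1·-4.6 + 15/1.9·6.94) / (1/3.1 + 15/1.9) = 6.487.
A Normal posterior is symmetric, so mode = mean.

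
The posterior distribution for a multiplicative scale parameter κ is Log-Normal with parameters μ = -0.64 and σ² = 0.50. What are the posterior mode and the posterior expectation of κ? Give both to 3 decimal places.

MAP: 0.320. Posterior mean: 0.677.

Mode = exp(μ − σ²) = exp(-1.14) = 0.320.
Mean = exp(μ + σ²/2) = exp(-0.390) = 0.677.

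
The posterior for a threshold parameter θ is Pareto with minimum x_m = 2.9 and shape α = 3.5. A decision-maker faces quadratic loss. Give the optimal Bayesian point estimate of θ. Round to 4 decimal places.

4.0600

The Pareto density is strictly decreasing on [x_m, ∞), so the mode is x_m = 2.9000.
Mean = α·x_m/(α−1) = 3.5·2.9/2.5 = 4.0600.
Quadratic loss ⇒ the optimal estimator is the posterior mean.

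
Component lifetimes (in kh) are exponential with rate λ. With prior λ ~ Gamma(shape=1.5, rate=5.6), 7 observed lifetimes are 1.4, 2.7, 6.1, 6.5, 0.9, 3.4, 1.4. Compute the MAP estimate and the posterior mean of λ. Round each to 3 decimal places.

Σ times = 22.4. Posterior: Gamma(shape = 1.5+7 = 8.5, rate = 5.6+22.4 = 28.0).
Mode = (α−1)/β = 7.5/28.0 = 0.268.
Mean = α/β = 8.5/28.0 = 0.304.
Mean > mode: the posterior has a right tail.

MAP = 0.268; posterior mean = 0.304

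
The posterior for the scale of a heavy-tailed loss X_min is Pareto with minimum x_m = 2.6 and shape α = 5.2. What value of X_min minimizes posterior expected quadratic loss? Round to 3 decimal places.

3.219

The Pareto density is strictly decreasing on [x_m, ∞), so the mode is x_m = 2.600.
Mean = α·x_m/(α−1) = 5.2·2.6/4.2 = 3.219.
Quadratic loss ⇒ the optimal estimator is the posterior mean.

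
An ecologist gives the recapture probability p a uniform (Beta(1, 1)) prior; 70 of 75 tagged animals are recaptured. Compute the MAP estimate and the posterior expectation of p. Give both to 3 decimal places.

Posterior: Beta(1+70, 1+5) = Beta(71, 6).
Mode = (71−1)/(71+6−2) = 70/75 = 0.933.
With a flat prior the MAP equals the MLE, 70/75.
Mean = 71/(71+6) = 71/77 = 0.922.
The mean is pulled below the mode by the posterior's left skew.

MAP: 0.933. Posterior mean: 0.922.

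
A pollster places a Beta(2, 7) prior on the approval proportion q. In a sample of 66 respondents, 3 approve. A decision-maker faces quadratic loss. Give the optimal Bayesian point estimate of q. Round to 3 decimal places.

Posterior: Beta(2+3, 7+63) = Beta(5, 70).
Mode = (5−1)/(5+70−2) = 4/73 = 0.055.
Mean = 5/(5+70) = 5/75 = 0.067.
Quadratic loss ⇒ the optimal estimator is the posterior mean.

0.067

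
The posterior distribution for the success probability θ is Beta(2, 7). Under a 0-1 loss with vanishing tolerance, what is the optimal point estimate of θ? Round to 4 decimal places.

0.1429

Mode = (2−1)/(2+7−2) = 1/7 = 0.1429.
Mean = 2/(2+7) = 2/9 = 0.2222.
This is the posterior mode — the MAP estimate.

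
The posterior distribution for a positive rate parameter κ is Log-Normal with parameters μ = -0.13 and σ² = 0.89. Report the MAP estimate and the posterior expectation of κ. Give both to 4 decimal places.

Mode = exp(μ − σ²) = exp(-1.02) = 0.3606.
Mean = exp(μ + σ²/2) = exp(0.315) = 1.3703.
Mean > mode: the posterior has a right tail.

MAP: 0.3606. Posterior mean: 1.3703.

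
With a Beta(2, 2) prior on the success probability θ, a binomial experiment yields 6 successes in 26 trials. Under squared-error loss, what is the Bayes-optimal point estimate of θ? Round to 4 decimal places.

0.2667

Posterior: Beta(2+6, 2+20) = Beta(8, 22).
Mode = (8−1)/(8+22−2) = 7/28 = 0.2500.
Mean = 8/(8+22) = 8/30 = 0.2667.
Squared-error loss ⇒ the optimal estimator is the posterior mean.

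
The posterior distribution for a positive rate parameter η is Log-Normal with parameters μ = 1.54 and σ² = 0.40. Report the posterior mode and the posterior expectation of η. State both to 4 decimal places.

Mode = exp(μ − σ²) = exp(1.14) = 3.1268.
Mean = exp(μ + σ²/2) = exp(1.740) = 5.6973.
Mean > mode: the posterior has a right tail.

MAP: 3.1268. Posterior mean: 5.6973.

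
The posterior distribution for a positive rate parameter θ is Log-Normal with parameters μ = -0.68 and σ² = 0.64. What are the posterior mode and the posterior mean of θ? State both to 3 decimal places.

Mode = exp(μ − σ²) = exp(-1.32) = 0.267.
Mean = exp(μ + σ²/2) = exp(-0.360) = 0.698.

MAP = 0.267, posterior mean = 0.698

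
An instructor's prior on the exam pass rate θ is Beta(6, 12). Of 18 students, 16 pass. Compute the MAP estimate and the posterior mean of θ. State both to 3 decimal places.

MAP: 0.618. Posterior mean: 0.611.

Posterior: Beta(6+16, 12+2) = Beta(22, 14).
Mode = (22−1)/(22+14−2) = 21/34 = 0.618.
Mean = 22/(22+14) = 22/36 = 0.611.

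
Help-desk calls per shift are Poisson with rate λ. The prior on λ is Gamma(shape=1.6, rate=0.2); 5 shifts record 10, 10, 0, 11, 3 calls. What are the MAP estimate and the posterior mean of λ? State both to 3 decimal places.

Σ counts = 34. Posterior: Gamma(shape = 1.6+34 = 35.6, rate = 0.2+5 = 5.2).
Mode = (α−1)/β = 34.6/5.2 = 6.654.
Mean = α/β = 35.6/5.2 = 6.846.
The posterior is right-skewed, so the mean exceeds the mode.

λ_MAP = 6.654, E[λ|data] = 6.846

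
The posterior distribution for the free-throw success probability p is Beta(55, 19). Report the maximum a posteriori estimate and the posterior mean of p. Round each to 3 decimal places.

Mode = (55−1)/(55+19−2) = 54/72 = 0.750.
Mean = 55/(55+19) = 55/74 = 0.743.

MAP = 0.750, posterior mean = 0.743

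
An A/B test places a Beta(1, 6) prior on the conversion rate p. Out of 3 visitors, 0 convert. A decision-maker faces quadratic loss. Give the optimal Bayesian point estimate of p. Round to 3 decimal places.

Posterior: Beta(1+0, 6+3) = Beta(1, 9).
Since α = 1 ≤ 1 and β > 1, the Beta density is monotone decreasing on [0,1]; the mode is at 0.
Mean = 1/(1+9) = 0.100.
Quadratic loss ⇒ the optimal estimator is the posterior mean.

0.100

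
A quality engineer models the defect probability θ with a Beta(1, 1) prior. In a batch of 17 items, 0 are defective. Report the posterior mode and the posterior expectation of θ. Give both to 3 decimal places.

Posterior: Beta(1+0, 1+17) = Beta(1, 18).
Since α = 1 ≤ 1 and β > 1, the Beta density is monotone decreasing on [0,1]; the mode is at 0.
Mean = 1/(1+18) = 0.053.

θ_MAP = 0.000, E[θ|data] = 0.053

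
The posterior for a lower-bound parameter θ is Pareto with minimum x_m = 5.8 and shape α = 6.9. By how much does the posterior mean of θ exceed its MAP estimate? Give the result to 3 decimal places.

0.983

The Pareto density is strictly decreasing on [x_m, ∞), so the mode is x_m = 5.800.
Mean = α·x_m/(α−1) = 6.9·5.8/5.9 = 6.783.
Difference = 6.783 − 5.800 = 0.983.
The mean is pulled above the mode by the posterior's right skew.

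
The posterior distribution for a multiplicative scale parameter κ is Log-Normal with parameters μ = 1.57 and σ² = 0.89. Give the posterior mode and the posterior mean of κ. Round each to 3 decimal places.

Mode = exp(μ − σ²) = exp(0.68) = 1.974.
Mean = exp(μ + σ²/2) = exp(2.015) = 7.501.

MAP: 1.974. Posterior mean: 7.501.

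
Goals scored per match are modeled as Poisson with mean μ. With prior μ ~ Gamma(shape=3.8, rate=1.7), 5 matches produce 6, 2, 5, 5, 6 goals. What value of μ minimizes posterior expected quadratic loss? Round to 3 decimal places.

4.149

Σ counts = 24. Posterior: Gamma(shape = 3.8+24 = 27.8, rate = 1.7+5 = 6.7).
Mode = (α−1)/β = 26.8/6.7 = 4.000.
Mean = α/β = 27.8/6.7 = 4.149.
Quadratic loss ⇒ the optimal estimator is the posterior mean.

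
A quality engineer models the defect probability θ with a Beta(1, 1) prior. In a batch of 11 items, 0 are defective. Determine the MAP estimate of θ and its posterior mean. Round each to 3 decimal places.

MAP = 0.000; posterior mean = 0.077

Posterior: Beta(1+0, 1+11) = Beta(1, 12).
Since α = 1 ≤ 1 and β > 1, the Beta density is monotone decreasing on [0,1]; the mode is at 0.
Mean = 1/(1+12) = 0.077.
The posterior is right-skewed, so the mean exceeds the mode.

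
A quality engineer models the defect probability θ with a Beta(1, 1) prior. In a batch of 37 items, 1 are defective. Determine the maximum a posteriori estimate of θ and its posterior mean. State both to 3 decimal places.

Posterior: Beta(1+1, 1+36) = Beta(2, 37).
Mode = (2−1)/(2+37−2) = 1/37 = 0.027.
Mean = 2/(2+37) = 2/39 = 0.051.

MAP: 0.027. Posterior mean: 0.051.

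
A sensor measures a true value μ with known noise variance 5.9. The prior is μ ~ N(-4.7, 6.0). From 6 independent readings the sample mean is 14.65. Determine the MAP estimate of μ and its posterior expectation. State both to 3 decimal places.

MAP = 11.925, posterior mean = 11.925

Posterior for μ is Normal. Precision-weighted mean: (1/6.0·-4.7 + 6/5.9·14.65) / (1/6.0 + 6/5.9) = 11.925.
A Normal posterior is symmetric, so mode = mean.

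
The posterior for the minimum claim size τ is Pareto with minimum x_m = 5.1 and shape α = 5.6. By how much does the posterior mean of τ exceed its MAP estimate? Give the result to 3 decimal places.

1.109

The Pareto density is strictly decreasing on [x_m, ∞), so the mode is x_m = 5.100.
Mean = α·x_m/(α−1) = 5.6·5.1/4.6 = 6.209.
Difference = 6.209 − 5.100 = 1.109.
Mean > mode: the posterior has a right tail.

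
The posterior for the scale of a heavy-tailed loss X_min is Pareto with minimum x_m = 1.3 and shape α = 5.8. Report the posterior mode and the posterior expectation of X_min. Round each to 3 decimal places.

X_min_MAP = 1.300, E[X_min|data] = 1.571

The Pareto density is strictly decreasing on [x_m, ∞), so the mode is x_m = 1.300.
Mean = α·x_m/(α−1) = 5.8·1.3/4.8 = 1.571.
The mean is pulled above the mode by the posterior's right skew.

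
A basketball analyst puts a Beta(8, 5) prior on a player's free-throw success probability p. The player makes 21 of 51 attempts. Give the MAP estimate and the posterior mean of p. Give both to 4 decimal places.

p_MAP = 0.4516, E[p|data] = 0.4531

Posterior: Beta(8+21, 5+30) = Beta(29, 35).
Mode = (29−1)/(29+35−2) = 28/62 = 0.4516.
Mean = 29/(29+35) = 29/64 = 0.4531.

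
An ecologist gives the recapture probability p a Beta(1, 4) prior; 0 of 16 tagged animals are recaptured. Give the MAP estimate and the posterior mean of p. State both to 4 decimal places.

MAP: 0.0000. Posterior mean: 0.0476.

Posterior: Beta(1+0, 4+16) = Beta(1, 20).
Since α = 1 ≤ 1 and β > 1, the Beta density is monotone decreasing on [0,1]; the mode is at 0.
Mean = 1/(1+20) = 0.0476.
Mean > mode: the posterior has a right tail.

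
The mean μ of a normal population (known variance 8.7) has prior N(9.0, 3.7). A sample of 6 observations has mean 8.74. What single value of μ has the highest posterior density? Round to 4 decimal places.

Posterior for μ is Normal. Precision-weighted mean: (1/3.7·9.0 + 6/8.7·8.74) / (1/3.7 + 6/8.7) = 8.8132.
A Normal posterior is symmetric, so mode = mean.
This is the posterior mode — the MAP estimate.

8.8132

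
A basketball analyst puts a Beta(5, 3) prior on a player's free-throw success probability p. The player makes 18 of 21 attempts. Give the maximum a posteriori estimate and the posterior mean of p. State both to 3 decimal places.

Posterior: Beta(5+18, 3+3) = Beta(23, 6).
Mode = (23−1)/(23+6−2) = 22/27 = 0.815.
Mean = 23/(23+6) = 23/29 = 0.793.

p_MAP = 0.815, E[p|data] = 0.793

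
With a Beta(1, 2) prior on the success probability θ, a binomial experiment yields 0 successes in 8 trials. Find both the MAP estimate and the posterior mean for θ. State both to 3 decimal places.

θ_MAP = 0.000, E[θ|data] = 0.091

Posterior: Beta(1+0, 2+8) = Beta(1, 10).
Since α = 1 ≤ 1 and β > 1, the Beta density is monotone decreasing on [0,1]; the mode is at 0.
Mean = 1/(1+10) = 0.091.
The mean is pulled above the mode by the posterior's right skew.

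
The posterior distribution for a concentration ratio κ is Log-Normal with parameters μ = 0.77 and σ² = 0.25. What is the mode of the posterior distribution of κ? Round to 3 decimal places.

1.682

Mode = exp(μ − σ²) = exp(0.52) = 1.682.
Mean = exp(μ + σ²/2) = exp(0.895) = 2.447.
This is the posterior mode — the MAP estimate.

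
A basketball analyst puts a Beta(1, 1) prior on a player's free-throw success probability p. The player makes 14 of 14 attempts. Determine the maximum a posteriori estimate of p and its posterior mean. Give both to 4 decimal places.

Posterior: Beta(1+14, 1+0) = Beta(15, 1).
Since β = 1 ≤ 1 and α > 1, the Beta density is monotone increasing on [0,1]; the mode is at 1.
Mean = 15/(15+1) = 0.9375.
The mean is pulled below the mode by the posterior's left skew.

MAP = 1.0000; posterior mean = 0.9375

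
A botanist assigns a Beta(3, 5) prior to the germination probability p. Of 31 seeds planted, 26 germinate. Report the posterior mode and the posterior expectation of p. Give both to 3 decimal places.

Posterior: Beta(3+26, 5+5) = Beta(29, 10).
Mode = (29−1)/(29+10−2) = 28/37 = 0.757.
Mean = 29/(29+10) = 29/39 = 0.744.

MAP: 0.757. Posterior mean: 0.744.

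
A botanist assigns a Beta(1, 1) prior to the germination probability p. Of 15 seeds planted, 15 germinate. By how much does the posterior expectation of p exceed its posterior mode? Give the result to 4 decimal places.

Posterior: Beta(1+15, 1+0) = Beta(16, 1).
Since β = 1 ≤ 1 and α > 1, the Beta density is monotone increasing on [0,1]; the mode is at 1.
Mean = 16/(16+1) = 0.9412.
Difference = 0.9412 − 1.0000 = -0.0588.

-0.0588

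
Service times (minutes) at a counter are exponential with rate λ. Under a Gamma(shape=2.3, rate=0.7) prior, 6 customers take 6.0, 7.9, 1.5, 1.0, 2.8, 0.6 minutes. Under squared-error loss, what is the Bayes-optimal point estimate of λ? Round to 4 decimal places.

Σ times = 19.8. Posterior: Gamma(shape = 2.3+6 = 8.3, rate = 0.7+19.8 = 20.5).
Mode = (α−1)/β = 7.3/20.5 = 0.3561.
Mean = α/β = 8.3/20.5 = 0.4049.
Squared-error loss ⇒ the optimal estimator is the posterior mean.

0.4049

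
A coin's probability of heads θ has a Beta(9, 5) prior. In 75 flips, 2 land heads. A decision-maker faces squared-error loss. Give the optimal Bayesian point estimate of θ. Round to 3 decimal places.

0.124

Posterior: Beta(9+2, 5+73) = Beta(11, 78).
Mode = (11−1)/(11+78−2) = 10/87 = 0.115.
Mean = 11/(11+78) = 11/89 = 0.124.
Squared-error loss ⇒ the optimal estimator is the posterior mean.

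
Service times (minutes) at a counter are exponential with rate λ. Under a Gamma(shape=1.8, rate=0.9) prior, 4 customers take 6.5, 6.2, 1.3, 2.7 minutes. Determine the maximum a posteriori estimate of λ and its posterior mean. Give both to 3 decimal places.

MAP = 0.273, posterior mean = 0.330

Σ times = 16.7. Posterior: Gamma(shape = 1.8+4 = 5.8, rate = 0.9+16.7 = 17.6).
Mode = (α−1)/β = 4.8/17.6 = 0.273.
Mean = α/β = 5.8/17.6 = 0.330.
The mean is pulled above the mode by the posterior's right skew.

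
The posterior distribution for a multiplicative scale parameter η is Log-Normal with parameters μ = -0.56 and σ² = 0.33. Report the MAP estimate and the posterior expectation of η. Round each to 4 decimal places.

Mode = exp(μ − σ²) = exp(-0.89) = 0.4107.
Mean = exp(μ + σ²/2) = exp(-0.395) = 0.6737.
The posterior is right-skewed, so the mean exceeds the mode.

MAP estimate = 0.4107, posterior expectation = 0.6737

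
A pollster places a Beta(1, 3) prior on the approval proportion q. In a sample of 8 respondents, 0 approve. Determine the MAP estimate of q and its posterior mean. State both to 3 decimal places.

q_MAP = 0.000, E[q|data] = 0.083

Posterior: Beta(1+0, 3+8) = Beta(1, 11).
Since α = 1 ≤ 1 and β > 1, the Beta density is monotone decreasing on [0,1]; the mode is at 0.
Mean = 1/(1+11) = 0.083.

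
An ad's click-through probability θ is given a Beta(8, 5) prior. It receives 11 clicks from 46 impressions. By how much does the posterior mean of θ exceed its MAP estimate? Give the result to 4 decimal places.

Posterior: Beta(8+11, 5+35) = Beta(19, 40).
Mode = (19−1)/(19+40−2) = 18/57 = 0.3158.
Mean = 19/(19+40) = 19/59 = 0.3220.
Difference = 0.3220 − 0.3158 = 0.0062.
The mean is pulled above the mode by the posterior's right skew.

0.0062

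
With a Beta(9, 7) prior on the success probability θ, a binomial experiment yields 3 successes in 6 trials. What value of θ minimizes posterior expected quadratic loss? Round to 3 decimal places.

0.545

Posterior: Beta(9+3, 7+3) = Beta(12, 10).
Mode = (12−1)/(12+10−2) = 11/20 = 0.550.
Mean = 12/(12+10) = 12/22 = 0.545.
Quadratic loss ⇒ the optimal estimator is the posterior mean.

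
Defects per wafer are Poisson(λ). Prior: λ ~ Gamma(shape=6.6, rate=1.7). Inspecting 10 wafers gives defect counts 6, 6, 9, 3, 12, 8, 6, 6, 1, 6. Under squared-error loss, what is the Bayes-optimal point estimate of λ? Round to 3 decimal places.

Σ counts = 63. Posterior: Gamma(shape = 6.6+63 = 69.6, rate = 1.7+10 = 11.7).
Mode = (α−1)/β = 68.6/11.7 = 5.863.
Mean = α/β = 69.6/11.7 = 5.949.
Squared-error loss ⇒ the optimal estimator is the posterior mean.

5.949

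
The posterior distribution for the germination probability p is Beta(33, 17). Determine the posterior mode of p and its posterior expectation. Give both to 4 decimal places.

p_MAP = 0.6667, E[p|data] = 0.6600

Mode = (33−1)/(33+17−2) = 32/48 = 0.6667.
Mean = 33/(33+17) = 33/50 = 0.6600.
Left-skewed posterior ⇒ mean < mode.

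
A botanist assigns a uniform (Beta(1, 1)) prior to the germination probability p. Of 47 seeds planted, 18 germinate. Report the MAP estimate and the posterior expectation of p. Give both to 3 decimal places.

MAP: 0.383. Posterior mean: 0.388.

Posterior: Beta(1+18, 1+29) = Beta(19, 30).
Mode = (19−1)/(19+30−2) = 18/47 = 0.383.
Mean = 19/(19+30) = 19/49 = 0.388.
The mean is pulled above the mode by the posterior's right skew.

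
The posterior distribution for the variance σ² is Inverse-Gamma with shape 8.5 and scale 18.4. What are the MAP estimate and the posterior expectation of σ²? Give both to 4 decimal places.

Mode = β/(α+1) = 18.4/9.5 = 1.9368.
Mean = β/(α−1) = 18.4/7.5 = 2.4533.
Mean > mode: the posterior has a right tail.

MAP = 1.9368, posterior mean = 2.4533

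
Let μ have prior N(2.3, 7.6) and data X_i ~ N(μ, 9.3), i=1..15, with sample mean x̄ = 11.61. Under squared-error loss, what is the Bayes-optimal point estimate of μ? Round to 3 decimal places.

10.908

Posterior for μ is Normal. Precision-weighted mean: (1/7.6·2.3 + 15/9.3·11.61) / (1/7.6 + 15/9.3) = 10.908.
A Normal posterior is symmetric, so mode = mean.
Squared-error loss ⇒ the optimal estimator is the posterior mean.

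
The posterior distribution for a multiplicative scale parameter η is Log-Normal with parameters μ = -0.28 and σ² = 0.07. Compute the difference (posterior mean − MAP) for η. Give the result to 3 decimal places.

Mode = exp(μ − σ²) = exp(-0.35) = 0.705.
Mean = exp(μ + σ²/2) = exp(-0.245) = 0.783.
Difference = 0.783 − 0.705 = 0.078.
The posterior is right-skewed, so the mean exceeds the mode.

0.078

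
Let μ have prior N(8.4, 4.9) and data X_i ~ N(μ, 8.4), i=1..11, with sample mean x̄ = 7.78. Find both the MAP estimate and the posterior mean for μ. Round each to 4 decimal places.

μ_MAP = 7.8636, E[μ|data] = 7.8636

Posterior for μ is Normal. Precision-weighted mean: (1/4.9·8.4 + 11/8.4·7.78) / (1/4.9 + 11/8.4) = 7.8636.
A Normal posterior is symmetric, so mode = mean.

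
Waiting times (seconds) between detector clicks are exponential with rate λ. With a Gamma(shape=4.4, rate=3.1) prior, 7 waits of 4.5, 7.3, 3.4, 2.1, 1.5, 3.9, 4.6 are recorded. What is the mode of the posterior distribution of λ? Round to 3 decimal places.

Σ times = 27.3. Posterior: Gamma(shape = 4.4+7 = 11.4, rate = 3.1+27.3 = 30.4).
Mode = (α−1)/β = 10.4/30.4 = 0.342.
Mean = α/β = 11.4/30.4 = 0.375.
This is the posterior mode — the MAP estimate.

0.342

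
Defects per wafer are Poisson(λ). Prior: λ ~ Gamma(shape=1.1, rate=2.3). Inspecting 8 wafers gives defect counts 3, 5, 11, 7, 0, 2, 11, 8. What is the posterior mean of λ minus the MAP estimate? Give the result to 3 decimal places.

0.097

Σ counts = 47. Posterior: Gamma(shape = 1.1+47 = 48.1, rate = 2.3+8 = 10.3).
Mode = (α−1)/β = 47.1/10.3 = 4.573.
Mean = α/β = 48.1/10.3 = 4.670.
Difference = 4.670 − 4.573 = 0.097.
The mean is pulled above the mode by the posterior's right skew.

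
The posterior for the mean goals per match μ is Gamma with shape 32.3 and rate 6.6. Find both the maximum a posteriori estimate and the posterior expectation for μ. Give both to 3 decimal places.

Mode = (α−1)/β = 31.3/6.6 = 4.742.
Mean = α/β = 32.3/6.6 = 4.894.
The mean is pulled above the mode by the posterior's right skew.

maximum a posteriori estimate = 4.742, posterior expectation = 4.894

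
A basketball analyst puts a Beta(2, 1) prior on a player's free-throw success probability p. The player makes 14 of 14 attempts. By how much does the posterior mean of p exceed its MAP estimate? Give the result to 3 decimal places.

-0.059

Posterior: Beta(2+14, 1+0) = Beta(16, 1).
Since β = 1 ≤ 1 and α > 1, the Beta density is monotone increasing on [0,1]; the mode is at 1.
Mean = 16/(16+1) = 0.941.
Difference = 0.941 − 1.000 = -0.059.
The posterior is left-skewed, so the mode exceeds the mean.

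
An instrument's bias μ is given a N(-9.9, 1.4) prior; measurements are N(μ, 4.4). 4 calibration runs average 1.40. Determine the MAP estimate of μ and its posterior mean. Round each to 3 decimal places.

Posterior for μ is Normal. Precision-weighted mean: (1/1.4·-9.9 + 4/4.4·1.40) / (1/1.4 + 4/4.4) = -3.572.
A Normal posterior is symmetric, so mode = mean.

MAP = -3.572; posterior mean = -3.572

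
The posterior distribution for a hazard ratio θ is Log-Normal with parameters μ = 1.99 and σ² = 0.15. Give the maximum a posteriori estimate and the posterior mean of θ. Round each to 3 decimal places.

MAP = 6.297; posterior mean = 7.885

Mode = exp(μ − σ²) = exp(1.84) = 6.297.
Mean = exp(μ + σ²/2) = exp(2.065) = 7.885.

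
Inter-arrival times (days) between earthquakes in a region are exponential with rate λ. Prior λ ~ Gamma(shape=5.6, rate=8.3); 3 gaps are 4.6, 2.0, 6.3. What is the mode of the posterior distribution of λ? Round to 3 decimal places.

0.358

Σ times = 12.9. Posterior: Gamma(shape = 5.6+3 = 8.6, rate = 8.3+12.9 = 21.2).
Mode = (α−1)/β = 7.6/21.2 = 0.358.
Mean = α/β = 8.6/21.2 = 0.406.
This is the posterior mode — the MAP estimate.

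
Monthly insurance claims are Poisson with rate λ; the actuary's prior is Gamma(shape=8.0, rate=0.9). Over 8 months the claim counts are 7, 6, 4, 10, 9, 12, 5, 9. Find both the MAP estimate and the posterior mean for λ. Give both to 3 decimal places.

MAP = 7.753; posterior mean = 7.865

Σ counts = 62. Posterior: Gamma(shape = 8.0+62 = 70.0, rate = 0.9+8 = 8.9).
Mode = (α−1)/β = 69.0/8.9 = 7.753.
Mean = α/β = 70.0/8.9 = 7.865.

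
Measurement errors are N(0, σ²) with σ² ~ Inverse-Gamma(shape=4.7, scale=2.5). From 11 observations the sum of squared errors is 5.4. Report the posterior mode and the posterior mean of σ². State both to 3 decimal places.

Posterior: Inverse-Gamma(shape = 4.7+11/2 = 10.2, scale = 2.5+5.4/2 = 5.2).
Mode = β/(α+1) = 5.2/11.2 = 0.464.
Mean = β/(α−1) = 5.2/9.2 = 0.565.

posterior mode = 0.464, posterior mean = 0.565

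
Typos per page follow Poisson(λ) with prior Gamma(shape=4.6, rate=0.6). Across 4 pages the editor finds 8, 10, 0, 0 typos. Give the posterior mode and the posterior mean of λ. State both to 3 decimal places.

MAP = 4.696; posterior mean = 4.913

Σ counts = 18. Posterior: Gamma(shape = 4.6+18 = 22.6, rate = 0.6+4 = 4.6).
Mode = (α−1)/β = 21.6/4.6 = 4.696.
Mean = α/β = 22.6/4.6 = 4.913.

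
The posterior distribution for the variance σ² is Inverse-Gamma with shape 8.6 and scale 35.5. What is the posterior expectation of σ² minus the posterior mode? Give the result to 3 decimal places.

Mode = β/(α+1) = 35.5/9.6 = 3.698.
Mean = β/(α−1) = 35.5/7.6 = 4.671.
Difference = 4.671 − 3.698 = 0.973.

0.973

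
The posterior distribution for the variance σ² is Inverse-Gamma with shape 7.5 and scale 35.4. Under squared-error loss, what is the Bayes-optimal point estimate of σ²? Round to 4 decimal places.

Mode = β/(α+1) = 35.4/8.5 = 4.1647.
Mean = β/(α−1) = 35.4/6.5 = 5.4462.
Squared-error loss ⇒ the optimal estimator is the posterior mean.

5.4462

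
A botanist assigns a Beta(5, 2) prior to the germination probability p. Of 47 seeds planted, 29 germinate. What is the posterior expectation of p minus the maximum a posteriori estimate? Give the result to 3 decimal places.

-0.005

Posterior: Beta(5+29, 2+18) = Beta(34, 20).
Mode = (34−1)/(34+20−2) = 33/52 = 0.635.
Mean = 34/(34+20) = 34/54 = 0.630.
Difference = 0.630 − 0.635 = -0.005.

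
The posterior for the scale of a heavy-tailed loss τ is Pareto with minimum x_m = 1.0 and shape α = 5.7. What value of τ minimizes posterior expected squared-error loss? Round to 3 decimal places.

The Pareto density is strictly decreasing on [x_m, ∞), so the mode is x_m = 1.000.
Mean = α·x_m/(α−1) = 5.7·1.0/4.7 = 1.213.
Squared-error loss ⇒ the optimal estimator is the posterior mean.

1.213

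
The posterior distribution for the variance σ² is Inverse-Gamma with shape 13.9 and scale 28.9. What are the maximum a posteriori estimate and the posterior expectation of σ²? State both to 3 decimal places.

MAP = 1.940, posterior mean = 2.240

Mode = β/(α+1) = 28.9/14.9 = 1.940.
Mean = β/(α−1) = 28.9/12.9 = 2.240.
Mean > mode: the posterior has a right tail.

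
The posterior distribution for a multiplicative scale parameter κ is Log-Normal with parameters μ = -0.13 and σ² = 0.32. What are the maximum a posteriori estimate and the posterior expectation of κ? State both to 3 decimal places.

Mode = exp(μ − σ²) = exp(-0.45) = 0.638.
Mean = exp(μ + σ²/2) = exp(0.030) = 1.030.

MAP = 0.638; posterior mean = 1.030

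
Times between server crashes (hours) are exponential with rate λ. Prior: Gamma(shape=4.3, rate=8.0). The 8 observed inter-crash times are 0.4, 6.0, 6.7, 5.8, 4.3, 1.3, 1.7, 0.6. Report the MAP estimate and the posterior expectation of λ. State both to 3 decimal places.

Σ times = 26.8. Posterior: Gamma(shape = 4.3+8 = 12.3, rate = 8.0+26.8 = 34.8).
Mode = (α−1)/β = 11.3/34.8 = 0.325.
Mean = α/β = 12.3/34.8 = 0.353.
Right-skewed posterior ⇒ mode < mean.

MAP = 0.325, posterior mean = 0.353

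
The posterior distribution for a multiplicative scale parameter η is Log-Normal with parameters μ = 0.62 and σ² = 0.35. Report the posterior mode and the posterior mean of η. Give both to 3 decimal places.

Mode = exp(μ − σ²) = exp(0.27) = 1.310.
Mean = exp(μ + σ²/2) = exp(0.795) = 2.214.
Right-skewed posterior ⇒ mode < mean.

posterior mode = 1.310, posterior mean = 2.214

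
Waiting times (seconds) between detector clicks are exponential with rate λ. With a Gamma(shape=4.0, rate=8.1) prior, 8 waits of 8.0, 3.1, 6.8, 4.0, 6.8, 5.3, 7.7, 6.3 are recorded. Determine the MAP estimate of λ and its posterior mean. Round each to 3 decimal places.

MAP estimate = 0.196, posterior mean = 0.214

Σ times = 48.0. Posterior: Gamma(shape = 4.0+8 = 12.0, rate = 8.1+48.0 = 56.1).
Mode = (α−1)/β = 11.0/56.1 = 0.196.
Mean = α/β = 12.0/56.1 = 0.214.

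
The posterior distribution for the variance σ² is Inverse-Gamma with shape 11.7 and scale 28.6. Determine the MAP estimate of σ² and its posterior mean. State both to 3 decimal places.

Mode = β/(α+1) = 28.6/12.7 = 2.252.
Mean = β/(α−1) = 28.6/10.7 = 2.673.

MAP = 2.252, posterior mean = 2.673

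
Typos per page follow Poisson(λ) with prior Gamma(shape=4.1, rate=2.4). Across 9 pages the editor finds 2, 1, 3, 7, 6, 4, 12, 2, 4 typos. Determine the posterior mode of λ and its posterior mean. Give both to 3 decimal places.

posterior mode = 3.868, posterior mean = 3.956

Σ counts = 41. Posterior: Gamma(shape = 4.1+41 = 45.1, rate = 2.4+9 = 11.4).
Mode = (α−1)/β = 44.1/11.4 = 3.868.
Mean = α/β = 45.1/11.4 = 3.956.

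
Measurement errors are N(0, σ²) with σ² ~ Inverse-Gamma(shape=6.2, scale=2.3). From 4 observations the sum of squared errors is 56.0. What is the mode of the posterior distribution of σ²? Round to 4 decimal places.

Posterior: Inverse-Gamma(shape = 6.2+4/2 = 8.2, scale = 2.3+56.0/2 = 30.3).
Mode = β/(α+1) = 30.3/9.2 = 3.2935.
Mean = β/(α−1) = 30.3/7.2 = 4.2083.
This is the posterior mode — the MAP estimate.

3.2935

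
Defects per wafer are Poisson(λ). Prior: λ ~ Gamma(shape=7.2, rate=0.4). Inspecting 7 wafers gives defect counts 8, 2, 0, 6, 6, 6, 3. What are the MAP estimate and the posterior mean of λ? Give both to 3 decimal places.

Σ counts = 31. Posterior: Gamma(shape = 7.2+31 = 38.2, rate = 0.4+7 = 7.4).
Mode = (α−1)/β = 37.2/7.4 = 5.027.
Mean = α/β = 38.2/7.4 = 5.162.
The mean is pulled above the mode by the posterior's right skew.

λ_MAP = 5.027, E[λ|data] = 5.162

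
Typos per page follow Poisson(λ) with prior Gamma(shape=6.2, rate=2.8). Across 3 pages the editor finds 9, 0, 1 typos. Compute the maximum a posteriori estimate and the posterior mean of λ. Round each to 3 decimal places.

λ_MAP = 2.621, E[λ|data] = 2.793

Σ counts = 10. Posterior: Gamma(shape = 6.2+10 = 16.2, rate = 2.8+3 = 5.8).
Mode = (α−1)/β = 15.2/5.8 = 2.621.
Mean = α/β = 16.2/5.8 = 2.793.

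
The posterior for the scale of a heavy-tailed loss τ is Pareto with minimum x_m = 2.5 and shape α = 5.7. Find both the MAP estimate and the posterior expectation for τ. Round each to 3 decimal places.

MAP estimate = 2.500, posterior expectation = 3.032

The Pareto density is strictly decreasing on [x_m, ∞), so the mode is x_m = 2.500.
Mean = α·x_m/(α−1) = 5.7·2.5/4.7 = 3.032.
The mean is pulled above the mode by the posterior's right skew.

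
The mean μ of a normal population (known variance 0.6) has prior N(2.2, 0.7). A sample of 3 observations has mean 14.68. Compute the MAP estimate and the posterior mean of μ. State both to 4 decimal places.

MAP estimate = 11.9067, posterior mean = 11.9067

Posterior for μ is Normal. Precision-weighted mean: (1/0.7·2.2 + 3/0.6·14.68) / (1/0.7 + 3/0.6) = 11.9067.
A Normal posterior is symmetric, so mode = mean.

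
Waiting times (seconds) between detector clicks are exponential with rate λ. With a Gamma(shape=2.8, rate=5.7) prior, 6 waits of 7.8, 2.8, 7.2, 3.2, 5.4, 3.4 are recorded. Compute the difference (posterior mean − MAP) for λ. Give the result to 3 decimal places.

Σ times = 29.8. Posterior: Gamma(shape = 2.8+6 = 8.8, rate = 5.7+29.8 = 35.5).
Mode = (α−1)/β = 7.8/35.5 = 0.220.
Mean = α/β = 8.8/35.5 = 0.248.
Difference = 0.248 − 0.220 = 0.028.
The posterior is right-skewed, so the mean exceeds the mode.

0.028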